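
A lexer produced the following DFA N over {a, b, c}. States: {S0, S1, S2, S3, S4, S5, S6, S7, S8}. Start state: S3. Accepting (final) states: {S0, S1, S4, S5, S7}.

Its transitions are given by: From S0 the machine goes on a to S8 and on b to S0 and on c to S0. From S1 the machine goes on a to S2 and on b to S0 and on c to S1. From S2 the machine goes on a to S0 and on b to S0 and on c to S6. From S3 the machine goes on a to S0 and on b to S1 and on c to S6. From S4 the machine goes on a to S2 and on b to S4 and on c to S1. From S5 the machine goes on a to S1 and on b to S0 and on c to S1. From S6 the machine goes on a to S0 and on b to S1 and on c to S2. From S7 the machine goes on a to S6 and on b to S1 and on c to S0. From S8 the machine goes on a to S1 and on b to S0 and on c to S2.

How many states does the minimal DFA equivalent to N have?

Reachable states from the start: {S0,S1,S2,S3,S6,S8}. Unreachable: {S4,S5,S7} — drop them.
P0 = {S0,S1} | {S2,S3,S6,S8}.
No further refinement is possible. Final partition (2 blocks): {S0,S1} | {S2,S3,S6,S8}.

2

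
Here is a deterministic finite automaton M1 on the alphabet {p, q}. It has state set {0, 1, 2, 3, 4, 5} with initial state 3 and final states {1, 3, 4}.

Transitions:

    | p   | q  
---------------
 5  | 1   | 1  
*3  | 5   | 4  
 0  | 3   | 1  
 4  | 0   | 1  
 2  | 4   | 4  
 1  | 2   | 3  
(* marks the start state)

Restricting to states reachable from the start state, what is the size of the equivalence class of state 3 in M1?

3

Every state is reachable, so we keep all 6.
Initial partition by acceptance: {1,3,4} | {0,2,5}.
The partition is now stable with 2 blocks: {1,3,4} | {0,2,5}.
State 3 belongs to the block {1,3,4}, which has 3 states.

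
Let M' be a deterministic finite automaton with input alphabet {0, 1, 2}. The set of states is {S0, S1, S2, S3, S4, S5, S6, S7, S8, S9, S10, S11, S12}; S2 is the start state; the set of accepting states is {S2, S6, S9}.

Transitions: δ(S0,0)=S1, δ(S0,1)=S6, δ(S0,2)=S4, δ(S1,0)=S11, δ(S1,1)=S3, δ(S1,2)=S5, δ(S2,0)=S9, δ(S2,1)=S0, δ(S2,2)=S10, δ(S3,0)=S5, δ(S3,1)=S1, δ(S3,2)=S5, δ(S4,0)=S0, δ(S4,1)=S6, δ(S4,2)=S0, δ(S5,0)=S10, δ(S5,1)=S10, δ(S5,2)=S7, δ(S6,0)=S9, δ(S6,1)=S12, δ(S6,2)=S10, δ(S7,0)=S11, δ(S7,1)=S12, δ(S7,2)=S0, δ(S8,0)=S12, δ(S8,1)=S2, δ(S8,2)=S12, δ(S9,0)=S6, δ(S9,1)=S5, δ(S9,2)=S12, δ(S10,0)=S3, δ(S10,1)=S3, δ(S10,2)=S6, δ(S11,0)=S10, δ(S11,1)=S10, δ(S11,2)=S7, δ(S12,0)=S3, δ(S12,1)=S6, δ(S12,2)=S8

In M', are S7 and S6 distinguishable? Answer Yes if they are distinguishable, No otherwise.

Initial partition by acceptance: {S2,S6,S9} | {S0,S1,S3,S4,S5,S7,S8,S10,S11,S12}.
Split {S0,S1,S3,S4,S5,S7,S8,S10,S11,S12} by δ(·,1) → {S1,S3,S5,S7,S10,S11} and {S0,S4,S8,S12}.
Refine {S2,S6,S9} on symbol 1: members go to different blocks, giving {S2,S6} and {S9}.
On input 1, block {S1,S3,S5,S7,S10,S11} splits into {S1,S3,S5,S10,S11} and {S7}.
On input 2, block {S1,S3,S5,S10,S11} splits into {S1,S3} and {S5,S11} and {S10}.
On input 0, block {S0,S4,S8,S12} splits into {S0,S12} and {S4,S8}.
No further refinement is possible. Final partition (8 blocks): {S2,S6} | {S1,S3} | {S0,S12} | {S9} | {S7} | {S5,S11} | {S10} | {S4,S8}.
S7 and S6 end up in different blocks, so they are distinguishable. For instance, the string 'ε' is accepted from only S6.

Yes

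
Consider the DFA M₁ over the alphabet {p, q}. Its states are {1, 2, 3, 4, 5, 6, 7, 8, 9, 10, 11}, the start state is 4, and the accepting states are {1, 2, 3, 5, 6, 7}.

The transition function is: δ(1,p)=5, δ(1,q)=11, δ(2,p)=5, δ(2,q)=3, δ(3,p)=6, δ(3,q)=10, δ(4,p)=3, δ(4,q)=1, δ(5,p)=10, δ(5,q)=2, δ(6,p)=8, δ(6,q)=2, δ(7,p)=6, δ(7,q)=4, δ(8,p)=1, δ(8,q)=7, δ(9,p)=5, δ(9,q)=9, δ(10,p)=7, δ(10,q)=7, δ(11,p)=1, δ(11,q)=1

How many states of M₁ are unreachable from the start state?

1

Starting at 4 and following transitions, the reachable set is {1, 2, 3, 4, 5, 6, 7, 8, 10, 11}. That leaves 9 unreachable — 1 in total.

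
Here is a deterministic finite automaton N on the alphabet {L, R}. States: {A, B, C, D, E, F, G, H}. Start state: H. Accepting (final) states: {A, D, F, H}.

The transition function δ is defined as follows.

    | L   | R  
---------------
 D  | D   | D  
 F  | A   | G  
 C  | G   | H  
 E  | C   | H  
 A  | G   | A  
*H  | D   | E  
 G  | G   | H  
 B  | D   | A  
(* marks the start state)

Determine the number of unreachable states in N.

3

BFS from H reaches {C, D, E, G, H}; the 3 state(s) A, B, F are never visited.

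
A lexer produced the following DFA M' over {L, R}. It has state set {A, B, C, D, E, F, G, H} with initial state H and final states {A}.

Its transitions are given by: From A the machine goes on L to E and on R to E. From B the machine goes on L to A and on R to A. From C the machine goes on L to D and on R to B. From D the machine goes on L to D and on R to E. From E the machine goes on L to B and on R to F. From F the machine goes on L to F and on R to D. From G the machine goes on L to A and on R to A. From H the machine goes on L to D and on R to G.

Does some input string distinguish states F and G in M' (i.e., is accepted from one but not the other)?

Yes

States {C} cannot be reached from the start state, so discard them.
Initial partition by acceptance: {A} | {B,D,E,F,G,H}.
Split {B,D,E,F,G,H} by δ(·,L) → {D,E,F,H} and {B,G}.
Refine {D,E,F,H} on symbol L: members go to different blocks, giving {D,F,H} and {E}.
On input R, block {D,F,H} splits into {D} and {F} and {H}.
Stable partition: {A} | {D} | {B,G} | {E} | {F} | {H} — 6 equivalence classes.
F and G end up in different blocks, so they are distinguishable. For instance, the string 'L' is accepted from only G.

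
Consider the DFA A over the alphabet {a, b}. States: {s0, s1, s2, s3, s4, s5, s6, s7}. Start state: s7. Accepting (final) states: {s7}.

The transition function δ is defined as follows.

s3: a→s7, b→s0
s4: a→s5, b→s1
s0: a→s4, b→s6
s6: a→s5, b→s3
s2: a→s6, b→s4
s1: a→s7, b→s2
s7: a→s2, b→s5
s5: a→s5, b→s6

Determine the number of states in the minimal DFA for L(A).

Every state is reachable, so we keep all 8.
Start with accepting vs non-accepting: {s7} | {s0,s1,s2,s3,s4,s5,s6}.
Split {s0,s1,s2,s3,s4,s5,s6} by δ(·,a) → {s0,s2,s4,s5,s6} and {s1,s3}.
On input b, block {s0,s2,s4,s5,s6} splits into {s0,s2,s5} and {s4,s6}.
Refine {s0,s2,s5} on symbol a: members go to different blocks, giving {s0,s2} and {s5}.
No further refinement is possible. Final partition (5 blocks): {s7} | {s0,s2} | {s1,s3} | {s4,s6} | {s5}.

5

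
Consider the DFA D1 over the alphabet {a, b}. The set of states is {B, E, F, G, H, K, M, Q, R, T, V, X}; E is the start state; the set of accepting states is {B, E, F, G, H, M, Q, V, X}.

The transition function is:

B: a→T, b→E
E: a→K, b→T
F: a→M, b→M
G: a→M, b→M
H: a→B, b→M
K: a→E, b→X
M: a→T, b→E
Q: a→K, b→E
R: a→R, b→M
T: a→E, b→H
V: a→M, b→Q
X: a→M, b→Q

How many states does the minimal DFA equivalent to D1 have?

4

Reachable states from the start: {B,E,H,K,M,Q,T,X}. Unreachable: {F,G,R,V} — drop them.
P0 = {B,E,H,M,Q,X} | {K,T}.
Split {B,E,H,M,Q,X} by δ(·,a) → {B,E,M,Q} and {H,X}.
Split {B,E,M,Q} by δ(·,b) → {B,M,Q} and {E}.
The partition is now stable with 4 blocks: {B,M,Q} | {K,T} | {H,X} | {E}.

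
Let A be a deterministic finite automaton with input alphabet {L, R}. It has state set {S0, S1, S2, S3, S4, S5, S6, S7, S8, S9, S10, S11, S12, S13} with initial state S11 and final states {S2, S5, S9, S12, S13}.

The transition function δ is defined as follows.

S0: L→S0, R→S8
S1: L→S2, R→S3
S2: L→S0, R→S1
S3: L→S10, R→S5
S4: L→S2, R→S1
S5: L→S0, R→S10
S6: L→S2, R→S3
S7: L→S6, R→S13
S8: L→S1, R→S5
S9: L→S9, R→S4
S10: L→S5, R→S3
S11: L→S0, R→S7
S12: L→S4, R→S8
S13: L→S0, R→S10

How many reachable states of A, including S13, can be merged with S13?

First remove the unreachable states {S4,S9,S12}; 11 states remain.
Initial partition by acceptance: {S2,S5,S13} | {S0,S1,S3,S6,S7,S8,S10,S11}.
Refine {S0,S1,S3,S6,S7,S8,S10,S11} on symbol L: members go to different blocks, giving {S0,S3,S7,S8,S11} and {S1,S6,S10}.
Refine {S0,S3,S7,S8,S11} on symbol L: members go to different blocks, giving {S3,S7,S8} and {S0,S11}.
No further refinement is possible. Final partition (4 blocks): {S2,S5,S13} | {S3,S7,S8} | {S1,S6,S10} | {S0,S11}.
The equivalence class containing S13 is {S2,S5,S13}, of size 3.

3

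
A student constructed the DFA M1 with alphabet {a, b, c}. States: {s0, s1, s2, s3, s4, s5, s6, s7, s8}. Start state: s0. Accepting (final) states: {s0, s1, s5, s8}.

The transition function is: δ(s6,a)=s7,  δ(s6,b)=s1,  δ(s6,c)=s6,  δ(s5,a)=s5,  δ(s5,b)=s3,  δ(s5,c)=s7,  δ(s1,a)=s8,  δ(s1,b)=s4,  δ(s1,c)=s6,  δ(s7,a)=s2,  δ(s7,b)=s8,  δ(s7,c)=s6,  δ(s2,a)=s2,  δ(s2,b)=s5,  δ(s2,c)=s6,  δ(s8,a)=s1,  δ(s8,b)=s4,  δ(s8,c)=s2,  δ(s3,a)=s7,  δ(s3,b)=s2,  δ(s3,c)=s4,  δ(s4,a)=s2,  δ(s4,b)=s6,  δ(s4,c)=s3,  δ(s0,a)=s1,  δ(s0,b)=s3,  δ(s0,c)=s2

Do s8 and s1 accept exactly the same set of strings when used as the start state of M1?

Every state is reachable, so we keep all 9.
P0 = {s0,s1,s5,s8} | {s2,s3,s4,s6,s7}.
On input b, block {s2,s3,s4,s6,s7} splits into {s2,s6,s7} and {s3,s4}.
Stable partition: {s0,s1,s5,s8} | {s2,s6,s7} | {s3,s4} — 3 equivalence classes.
s8 and s1 lie in the same block of the stable partition, so they are equivalent — no string distinguishes them.

Yes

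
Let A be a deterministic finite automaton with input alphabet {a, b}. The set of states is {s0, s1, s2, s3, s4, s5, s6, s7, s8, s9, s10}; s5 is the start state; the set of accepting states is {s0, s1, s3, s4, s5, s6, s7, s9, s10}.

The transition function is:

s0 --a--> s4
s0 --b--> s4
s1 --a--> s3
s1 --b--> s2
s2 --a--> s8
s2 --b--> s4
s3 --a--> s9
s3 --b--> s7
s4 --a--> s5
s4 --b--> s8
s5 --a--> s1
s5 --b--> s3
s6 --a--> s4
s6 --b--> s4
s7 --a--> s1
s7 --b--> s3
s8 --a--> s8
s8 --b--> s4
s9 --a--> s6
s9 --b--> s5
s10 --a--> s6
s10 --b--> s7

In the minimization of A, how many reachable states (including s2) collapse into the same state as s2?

2

States {s0,s10} cannot be reached from the start state, so discard them.
Start with accepting vs non-accepting: {s1,s3,s4,s5,s6,s7,s9} | {s2,s8}.
Split {s1,s3,s4,s5,s6,s7,s9} by δ(·,b) → {s3,s5,s6,s7,s9} and {s1,s4}.
Split {s3,s5,s6,s7,s9} by δ(·,a) → {s5,s6,s7} and {s3,s9}.
Refine {s5,s6,s7} on symbol b: members go to different blocks, giving {s5,s7} and {s6}.
Refine {s1,s4} on symbol a: members go to different blocks, giving {s1} and {s4}.
On input a, block {s3,s9} splits into {s3} and {s9}.
Stable partition: {s5,s7} | {s2,s8} | {s1} | {s3} | {s6} | {s4} | {s9} — 7 equivalence classes.
State s2 belongs to the block {s2,s8}, which has 2 states.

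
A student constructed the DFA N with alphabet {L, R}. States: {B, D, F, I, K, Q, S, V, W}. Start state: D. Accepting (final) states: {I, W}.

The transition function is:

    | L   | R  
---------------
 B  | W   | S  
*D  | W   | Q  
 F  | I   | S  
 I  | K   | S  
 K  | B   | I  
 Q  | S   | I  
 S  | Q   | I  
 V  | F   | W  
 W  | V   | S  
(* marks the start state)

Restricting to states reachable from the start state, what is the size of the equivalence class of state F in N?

Initial partition by acceptance: {I,W} | {B,D,F,K,Q,S,V}.
Refine {B,D,F,K,Q,S,V} on symbol L: members go to different blocks, giving {K,Q,S,V} and {B,D,F}.
Split {K,Q,S,V} by δ(·,L) → {K,V} and {Q,S}.
Stable partition: {I,W} | {K,V} | {B,D,F} | {Q,S} — 4 equivalence classes.
The equivalence class containing F is {B,D,F}, of size 3.

3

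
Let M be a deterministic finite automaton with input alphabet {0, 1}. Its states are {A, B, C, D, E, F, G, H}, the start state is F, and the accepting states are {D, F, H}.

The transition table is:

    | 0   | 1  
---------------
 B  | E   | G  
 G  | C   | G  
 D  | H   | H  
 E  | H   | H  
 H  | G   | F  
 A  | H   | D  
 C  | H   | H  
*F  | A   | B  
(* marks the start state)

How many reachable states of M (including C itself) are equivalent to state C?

P0 = {D,F,H} | {A,B,C,E,G}.
Refine {D,F,H} on symbol 0: members go to different blocks, giving {F,H} and {D}.
Refine {F,H} on symbol 1: members go to different blocks, giving {F} and {H}.
On input 0, block {A,B,C,E,G} splits into {A,C,E} and {B,G}.
On input 1, block {A,C,E} splits into {C,E} and {A}.
The partition is now stable with 6 blocks: {F} | {C,E} | {D} | {H} | {B,G} | {A}.
The equivalence class containing C is {C,E}, of size 2.

2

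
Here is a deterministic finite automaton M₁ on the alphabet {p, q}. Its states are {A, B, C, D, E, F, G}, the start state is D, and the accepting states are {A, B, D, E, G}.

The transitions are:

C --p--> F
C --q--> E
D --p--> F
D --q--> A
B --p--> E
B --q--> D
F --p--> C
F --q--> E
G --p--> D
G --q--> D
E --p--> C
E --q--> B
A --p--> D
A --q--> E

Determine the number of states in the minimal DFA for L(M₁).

3

First remove the unreachable states {G}; 6 states remain.
Initial partition by acceptance: {A,B,D,E} | {C,F}.
Split {A,B,D,E} by δ(·,p) → {A,B} and {D,E}.
The partition is now stable with 3 blocks: {A,B} | {C,F} | {D,E}.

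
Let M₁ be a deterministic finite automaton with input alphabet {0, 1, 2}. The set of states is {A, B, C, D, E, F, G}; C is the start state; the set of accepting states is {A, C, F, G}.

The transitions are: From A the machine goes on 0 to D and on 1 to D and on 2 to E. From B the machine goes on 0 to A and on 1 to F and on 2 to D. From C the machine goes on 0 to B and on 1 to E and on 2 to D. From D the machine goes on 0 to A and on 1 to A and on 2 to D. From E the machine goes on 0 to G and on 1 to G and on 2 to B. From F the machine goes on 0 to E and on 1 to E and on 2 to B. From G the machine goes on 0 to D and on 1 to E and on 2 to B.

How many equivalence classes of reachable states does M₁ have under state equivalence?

Every state is reachable, so we keep all 7.
P0 = {A,C,F,G} | {B,D,E}.
No further refinement is possible. Final partition (2 blocks): {A,C,F,G} | {B,D,E}.

2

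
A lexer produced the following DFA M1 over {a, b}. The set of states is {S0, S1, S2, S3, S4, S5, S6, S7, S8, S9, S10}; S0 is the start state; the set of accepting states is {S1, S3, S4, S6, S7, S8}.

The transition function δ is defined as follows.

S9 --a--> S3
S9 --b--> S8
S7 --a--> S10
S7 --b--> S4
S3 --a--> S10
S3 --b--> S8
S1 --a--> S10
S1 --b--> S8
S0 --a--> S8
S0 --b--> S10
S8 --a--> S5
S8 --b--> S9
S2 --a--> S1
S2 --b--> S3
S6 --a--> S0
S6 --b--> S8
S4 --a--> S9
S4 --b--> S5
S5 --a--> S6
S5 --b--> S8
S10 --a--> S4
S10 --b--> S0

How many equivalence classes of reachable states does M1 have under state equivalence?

4

States {S1,S2,S7} cannot be reached from the start state, so discard them.
P0 = {S3,S4,S6,S8} | {S0,S5,S9,S10}.
Split {S3,S4,S6,S8} by δ(·,b) → {S3,S6} and {S4,S8}.
On input a, block {S0,S5,S9,S10} splits into {S0,S10} and {S5,S9}.
No further refinement is possible. Final partition (4 blocks): {S3,S6} | {S0,S10} | {S4,S8} | {S5,S9}.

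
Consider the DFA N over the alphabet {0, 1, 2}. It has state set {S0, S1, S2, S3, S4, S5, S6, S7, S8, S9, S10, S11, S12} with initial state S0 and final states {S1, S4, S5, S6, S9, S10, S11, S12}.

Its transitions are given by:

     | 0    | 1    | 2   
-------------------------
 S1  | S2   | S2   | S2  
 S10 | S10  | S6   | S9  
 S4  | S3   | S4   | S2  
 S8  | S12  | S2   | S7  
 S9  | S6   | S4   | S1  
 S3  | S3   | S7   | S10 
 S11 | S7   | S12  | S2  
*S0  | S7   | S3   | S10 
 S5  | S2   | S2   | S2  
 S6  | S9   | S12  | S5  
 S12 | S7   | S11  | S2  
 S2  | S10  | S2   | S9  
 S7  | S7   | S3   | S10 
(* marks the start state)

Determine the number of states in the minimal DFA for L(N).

6

Reachable states from the start: {S0,S1,S2,S3,S4,S5,S6,S7,S9,S10,S11,S12}. Unreachable: {S8} — drop them.
P0 = {S1,S4,S5,S6,S9,S10,S11,S12} | {S0,S2,S3,S7}.
Refine {S1,S4,S5,S6,S9,S10,S11,S12} on symbol 0: members go to different blocks, giving {S1,S4,S5,S11,S12} and {S6,S9,S10}.
Split {S1,S4,S5,S11,S12} by δ(·,1) → {S4,S11,S12} and {S1,S5}.
On input 0, block {S0,S2,S3,S7} splits into {S0,S3,S7} and {S2}.
Split {S6,S9,S10} by δ(·,1) → {S6,S9} and {S10}.
No further refinement is possible. Final partition (6 blocks): {S4,S11,S12} | {S0,S3,S7} | {S6,S9} | {S1,S5} | {S2} | {S10}.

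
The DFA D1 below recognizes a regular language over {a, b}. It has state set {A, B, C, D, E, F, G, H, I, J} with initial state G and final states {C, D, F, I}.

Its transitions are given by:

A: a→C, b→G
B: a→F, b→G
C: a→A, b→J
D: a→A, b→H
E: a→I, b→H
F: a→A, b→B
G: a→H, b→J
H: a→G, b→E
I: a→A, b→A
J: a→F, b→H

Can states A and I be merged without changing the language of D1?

No

First remove the unreachable states {D}; 9 states remain.
Start with accepting vs non-accepting: {C,F,I} | {A,B,E,G,H,J}.
Refine {A,B,E,G,H,J} on symbol a: members go to different blocks, giving {A,B,E,J} and {G,H}.
Stable partition: {C,F,I} | {A,B,E,J} | {G,H} — 3 equivalence classes.
A and I end up in different blocks, so they are distinguishable. For instance, the string 'ε' is accepted from only I.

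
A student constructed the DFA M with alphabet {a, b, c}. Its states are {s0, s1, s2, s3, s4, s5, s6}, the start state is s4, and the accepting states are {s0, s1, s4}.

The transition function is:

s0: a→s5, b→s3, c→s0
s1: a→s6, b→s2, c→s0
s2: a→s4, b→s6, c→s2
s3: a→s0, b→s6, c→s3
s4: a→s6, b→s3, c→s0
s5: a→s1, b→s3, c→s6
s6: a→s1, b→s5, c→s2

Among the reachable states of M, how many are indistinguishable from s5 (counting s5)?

4

All states are reachable from the start state.
Initial partition by acceptance: {s0,s1,s4} | {s2,s3,s5,s6}.
Stable partition: {s0,s1,s4} | {s2,s3,s5,s6} — 2 equivalence classes.
The equivalence class containing s5 is {s2,s3,s5,s6}, of size 4.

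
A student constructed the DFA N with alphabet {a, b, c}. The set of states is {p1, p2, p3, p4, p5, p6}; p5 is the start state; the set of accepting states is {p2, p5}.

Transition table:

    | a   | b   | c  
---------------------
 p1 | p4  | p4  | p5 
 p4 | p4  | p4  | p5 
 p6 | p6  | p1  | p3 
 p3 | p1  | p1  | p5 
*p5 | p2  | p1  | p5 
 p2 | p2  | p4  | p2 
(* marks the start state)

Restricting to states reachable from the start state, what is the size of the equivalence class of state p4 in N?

2

First remove the unreachable states {p3,p6}; 4 states remain.
Start with accepting vs non-accepting: {p2,p5} | {p1,p4}.
No further refinement is possible. Final partition (2 blocks): {p2,p5} | {p1,p4}.
State p4 belongs to the block {p1,p4}, which has 2 states.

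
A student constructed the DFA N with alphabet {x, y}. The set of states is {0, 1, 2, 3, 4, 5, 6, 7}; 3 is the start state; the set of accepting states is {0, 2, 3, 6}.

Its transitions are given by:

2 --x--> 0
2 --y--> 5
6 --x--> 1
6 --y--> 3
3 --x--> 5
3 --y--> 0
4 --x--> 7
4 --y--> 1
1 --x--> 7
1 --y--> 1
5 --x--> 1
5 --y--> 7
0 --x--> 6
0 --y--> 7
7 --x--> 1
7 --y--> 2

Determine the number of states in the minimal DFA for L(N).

States {4} cannot be reached from the start state, so discard them.
Start with accepting vs non-accepting: {0,2,3,6} | {1,5,7}.
Split {0,2,3,6} by δ(·,x) → {0,2} and {3,6}.
Split {0,2} by δ(·,x) → {0} and {2}.
On input y, block {1,5,7} splits into {1,5} and {7}.
On input x, block {1,5} splits into {1} and {5}.
On input x, block {3,6} splits into {3} and {6}.
The partition is now stable with 7 blocks: {0} | {1} | {3} | {2} | {7} | {5} | {6}.

7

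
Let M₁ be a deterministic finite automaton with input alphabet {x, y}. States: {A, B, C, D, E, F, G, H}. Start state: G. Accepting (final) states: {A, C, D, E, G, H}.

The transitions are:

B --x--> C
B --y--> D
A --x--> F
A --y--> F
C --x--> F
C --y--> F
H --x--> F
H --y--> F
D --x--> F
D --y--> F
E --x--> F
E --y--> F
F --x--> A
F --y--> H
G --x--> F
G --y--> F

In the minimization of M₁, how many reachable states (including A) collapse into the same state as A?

States {B,C,D,E} cannot be reached from the start state, so discard them.
Initial partition by acceptance: {A,G,H} | {F}.
The partition is now stable with 2 blocks: {A,G,H} | {F}.
The equivalence class containing A is {A,G,H}, of size 3.

3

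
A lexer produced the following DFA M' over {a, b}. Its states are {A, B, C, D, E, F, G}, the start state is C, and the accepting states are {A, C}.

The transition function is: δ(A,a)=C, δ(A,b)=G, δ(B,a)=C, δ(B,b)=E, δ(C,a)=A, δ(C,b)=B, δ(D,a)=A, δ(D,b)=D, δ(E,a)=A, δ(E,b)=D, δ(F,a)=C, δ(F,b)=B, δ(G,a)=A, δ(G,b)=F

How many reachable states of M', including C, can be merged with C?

All states are reachable from the start state.
Initial partition by acceptance: {A,C} | {B,D,E,F,G}.
Stable partition: {A,C} | {B,D,E,F,G} — 2 equivalence classes.
The equivalence class containing C is {A,C}, of size 2.

2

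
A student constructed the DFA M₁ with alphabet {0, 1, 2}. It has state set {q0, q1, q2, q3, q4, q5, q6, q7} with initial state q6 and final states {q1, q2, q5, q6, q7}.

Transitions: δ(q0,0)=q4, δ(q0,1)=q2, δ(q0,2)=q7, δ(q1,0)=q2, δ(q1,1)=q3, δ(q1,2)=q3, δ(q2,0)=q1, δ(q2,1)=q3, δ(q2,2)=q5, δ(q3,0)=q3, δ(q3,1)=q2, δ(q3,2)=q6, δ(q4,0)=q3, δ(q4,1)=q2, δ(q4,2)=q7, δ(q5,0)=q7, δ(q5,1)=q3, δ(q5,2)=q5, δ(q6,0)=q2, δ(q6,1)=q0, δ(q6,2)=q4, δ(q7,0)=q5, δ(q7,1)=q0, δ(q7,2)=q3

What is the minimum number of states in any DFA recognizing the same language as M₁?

All states are reachable from the start state.
Initial partition by acceptance: {q1,q2,q5,q6,q7} | {q0,q3,q4}.
Refine {q1,q2,q5,q6,q7} on symbol 2: members go to different blocks, giving {q1,q6,q7} and {q2,q5}.
The partition is now stable with 3 blocks: {q1,q6,q7} | {q0,q3,q4} | {q2,q5}.

3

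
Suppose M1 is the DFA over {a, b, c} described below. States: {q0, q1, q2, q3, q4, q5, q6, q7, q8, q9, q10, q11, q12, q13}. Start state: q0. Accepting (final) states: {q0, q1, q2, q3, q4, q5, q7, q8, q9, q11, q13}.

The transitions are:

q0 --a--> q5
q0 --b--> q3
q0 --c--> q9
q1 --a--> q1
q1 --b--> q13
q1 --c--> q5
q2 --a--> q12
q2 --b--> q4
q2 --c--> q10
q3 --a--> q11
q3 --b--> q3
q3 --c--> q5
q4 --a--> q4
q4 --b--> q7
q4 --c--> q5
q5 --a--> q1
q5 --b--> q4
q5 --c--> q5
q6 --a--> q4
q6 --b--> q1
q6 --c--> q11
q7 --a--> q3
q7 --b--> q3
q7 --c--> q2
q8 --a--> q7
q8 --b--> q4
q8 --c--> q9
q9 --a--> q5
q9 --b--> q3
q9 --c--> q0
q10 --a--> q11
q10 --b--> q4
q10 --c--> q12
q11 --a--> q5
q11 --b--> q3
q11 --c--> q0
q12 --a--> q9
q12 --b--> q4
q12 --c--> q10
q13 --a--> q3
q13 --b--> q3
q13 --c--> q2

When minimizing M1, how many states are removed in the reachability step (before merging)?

No path from q0 leads to q6, q8; the other 12 states are all reachable.

2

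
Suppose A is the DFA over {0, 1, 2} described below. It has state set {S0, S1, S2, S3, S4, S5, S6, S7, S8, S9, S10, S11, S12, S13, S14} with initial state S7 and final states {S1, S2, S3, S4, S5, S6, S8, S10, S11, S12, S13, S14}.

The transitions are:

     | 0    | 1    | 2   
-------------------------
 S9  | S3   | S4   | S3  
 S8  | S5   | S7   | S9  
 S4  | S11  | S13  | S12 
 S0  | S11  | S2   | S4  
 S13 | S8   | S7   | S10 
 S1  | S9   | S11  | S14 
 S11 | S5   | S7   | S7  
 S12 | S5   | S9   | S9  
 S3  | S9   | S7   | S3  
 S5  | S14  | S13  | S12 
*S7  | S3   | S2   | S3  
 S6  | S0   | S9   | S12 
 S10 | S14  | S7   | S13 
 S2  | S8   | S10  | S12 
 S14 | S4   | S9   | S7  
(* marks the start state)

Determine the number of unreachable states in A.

BFS from S7 reaches {S2, S3, S4, S5, S7, S8, S9, S10, S11, S12, S13, S14}; the 3 state(s) S0, S1, S6 are never visited.

3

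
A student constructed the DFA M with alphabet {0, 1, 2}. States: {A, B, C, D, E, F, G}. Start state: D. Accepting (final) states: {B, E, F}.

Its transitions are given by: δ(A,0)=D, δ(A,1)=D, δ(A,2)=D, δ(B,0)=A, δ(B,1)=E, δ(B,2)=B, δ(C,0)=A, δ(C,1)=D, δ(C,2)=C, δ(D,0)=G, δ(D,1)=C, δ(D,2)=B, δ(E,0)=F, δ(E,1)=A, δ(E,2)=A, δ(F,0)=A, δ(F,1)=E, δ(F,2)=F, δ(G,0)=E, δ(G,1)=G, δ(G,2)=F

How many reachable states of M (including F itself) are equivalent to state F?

2

All states are reachable from the start state.
Initial partition by acceptance: {B,E,F} | {A,C,D,G}.
Refine {B,E,F} on symbol 0: members go to different blocks, giving {B,F} and {E}.
On input 0, block {A,C,D,G} splits into {A,C,D} and {G}.
Split {A,C,D} by δ(·,0) → {A,C} and {D}.
On input 0, block {A,C} splits into {A} and {C}.
Stable partition: {B,F} | {A} | {E} | {G} | {D} | {C} — 6 equivalence classes.
The equivalence class containing F is {B,F}, of size 2.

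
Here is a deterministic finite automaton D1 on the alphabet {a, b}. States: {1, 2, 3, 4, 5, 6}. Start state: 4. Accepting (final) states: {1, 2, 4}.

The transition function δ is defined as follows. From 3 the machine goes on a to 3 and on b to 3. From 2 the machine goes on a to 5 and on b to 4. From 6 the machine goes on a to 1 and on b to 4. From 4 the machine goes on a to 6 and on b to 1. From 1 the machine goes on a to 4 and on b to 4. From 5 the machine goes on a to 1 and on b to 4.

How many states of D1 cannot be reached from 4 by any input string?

BFS from 4 reaches {1, 4, 6}; the 3 state(s) 2, 3, 5 are never visited.

3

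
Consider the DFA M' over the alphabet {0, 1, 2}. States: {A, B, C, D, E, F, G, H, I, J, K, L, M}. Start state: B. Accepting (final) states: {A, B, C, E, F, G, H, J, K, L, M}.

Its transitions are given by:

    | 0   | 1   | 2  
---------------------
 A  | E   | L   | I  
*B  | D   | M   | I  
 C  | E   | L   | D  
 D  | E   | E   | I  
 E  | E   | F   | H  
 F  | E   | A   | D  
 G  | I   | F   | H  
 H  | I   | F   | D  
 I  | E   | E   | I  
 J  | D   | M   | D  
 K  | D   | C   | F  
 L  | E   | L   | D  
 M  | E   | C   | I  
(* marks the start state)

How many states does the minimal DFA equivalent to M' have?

Reachable states from the start: {A,B,C,D,E,F,H,I,L,M}. Unreachable: {G,J,K} — drop them.
P0 = {A,B,C,E,F,H,L,M} | {D,I}.
Split {A,B,C,E,F,H,L,M} by δ(·,0) → {A,C,E,F,L,M} and {B,H}.
Split {A,C,E,F,L,M} by δ(·,2) → {A,C,F,L,M} and {E}.
The partition is now stable with 4 blocks: {A,C,F,L,M} | {D,I} | {B,H} | {E}.

4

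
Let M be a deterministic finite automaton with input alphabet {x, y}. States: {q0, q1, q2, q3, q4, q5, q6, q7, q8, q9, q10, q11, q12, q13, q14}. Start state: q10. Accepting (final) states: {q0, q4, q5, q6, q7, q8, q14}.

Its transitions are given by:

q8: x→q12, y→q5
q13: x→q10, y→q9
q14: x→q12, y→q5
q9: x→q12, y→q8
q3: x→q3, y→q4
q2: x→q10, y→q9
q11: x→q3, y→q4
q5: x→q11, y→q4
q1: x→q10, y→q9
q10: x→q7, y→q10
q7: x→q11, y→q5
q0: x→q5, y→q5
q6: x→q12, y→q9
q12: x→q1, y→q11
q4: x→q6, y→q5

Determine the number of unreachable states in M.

Starting at q10 and following transitions, the reachable set is {q1, q3, q4, q5, q6, q7, q8, q9, q10, q11, q12}. That leaves q0, q2, q13, q14 unreachable — 4 in total.

4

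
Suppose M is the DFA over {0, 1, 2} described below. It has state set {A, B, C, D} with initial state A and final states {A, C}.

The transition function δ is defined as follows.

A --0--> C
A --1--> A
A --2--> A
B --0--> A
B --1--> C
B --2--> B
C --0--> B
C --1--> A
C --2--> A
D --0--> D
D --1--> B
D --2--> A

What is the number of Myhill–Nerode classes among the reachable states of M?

3

Reachable states from the start: {A,B,C}. Unreachable: {D} — drop them.
Initial partition by acceptance: {A,C} | {B}.
On input 0, block {A,C} splits into {A} and {C}.
Stable partition: {A} | {B} | {C} — 3 equivalence classes.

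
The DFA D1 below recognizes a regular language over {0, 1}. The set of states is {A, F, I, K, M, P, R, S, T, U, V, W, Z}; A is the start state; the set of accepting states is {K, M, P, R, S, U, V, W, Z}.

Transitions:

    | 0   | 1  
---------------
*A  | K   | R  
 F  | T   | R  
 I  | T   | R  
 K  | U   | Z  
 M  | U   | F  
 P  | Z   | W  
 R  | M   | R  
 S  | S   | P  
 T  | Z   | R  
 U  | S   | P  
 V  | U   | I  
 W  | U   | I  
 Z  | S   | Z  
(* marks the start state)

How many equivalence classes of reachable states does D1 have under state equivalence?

7

States {V} cannot be reached from the start state, so discard them.
Start with accepting vs non-accepting: {K,M,P,R,S,U,W,Z} | {A,F,I,T}.
On input 1, block {K,M,P,R,S,U,W,Z} splits into {K,P,R,S,U,Z} and {M,W}.
On input 0, block {K,P,R,S,U,Z} splits into {K,P,S,U,Z} and {R}.
Refine {K,P,S,U,Z} on symbol 1: members go to different blocks, giving {K,S,U,Z} and {P}.
On input 1, block {K,S,U,Z} splits into {K,Z} and {S,U}.
On input 0, block {A,F,I,T} splits into {F,I} and {A,T}.
The partition is now stable with 7 blocks: {K,Z} | {F,I} | {M,W} | {R} | {P} | {S,U} | {A,T}.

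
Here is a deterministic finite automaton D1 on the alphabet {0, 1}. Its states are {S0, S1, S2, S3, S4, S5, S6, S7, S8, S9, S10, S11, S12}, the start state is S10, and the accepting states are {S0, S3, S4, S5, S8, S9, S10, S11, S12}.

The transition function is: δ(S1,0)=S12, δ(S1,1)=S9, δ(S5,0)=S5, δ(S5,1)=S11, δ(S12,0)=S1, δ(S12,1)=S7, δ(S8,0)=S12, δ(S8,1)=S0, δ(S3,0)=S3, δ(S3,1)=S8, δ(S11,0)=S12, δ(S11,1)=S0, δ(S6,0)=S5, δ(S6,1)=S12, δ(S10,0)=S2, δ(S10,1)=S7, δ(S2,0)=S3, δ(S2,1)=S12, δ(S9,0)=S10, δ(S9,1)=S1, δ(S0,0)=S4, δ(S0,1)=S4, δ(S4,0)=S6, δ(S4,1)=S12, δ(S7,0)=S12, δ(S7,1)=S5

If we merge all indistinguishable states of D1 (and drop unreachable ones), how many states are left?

All states are reachable from the start state.
Start with accepting vs non-accepting: {S0,S3,S4,S5,S8,S9,S10,S11,S12} | {S1,S2,S6,S7}.
Split {S0,S3,S4,S5,S8,S9,S10,S11,S12} by δ(·,0) → {S0,S3,S5,S8,S9,S11} and {S4,S10,S12}.
Refine {S0,S3,S5,S8,S9,S11} on symbol 0: members go to different blocks, giving {S0,S8,S9,S11} and {S3,S5}.
Refine {S0,S8,S9,S11} on symbol 1: members go to different blocks, giving {S8,S11} and {S0} and {S9}.
Split {S1,S2,S6,S7} by δ(·,0) → {S1,S7} and {S2,S6}.
On input 1, block {S1,S7} splits into {S1} and {S7}.
Refine {S4,S10,S12} on symbol 0: members go to different blocks, giving {S4,S10} and {S12}.
On input 1, block {S4,S10} splits into {S4} and {S10}.
Stable partition: {S8,S11} | {S1} | {S4} | {S3,S5} | {S0} | {S9} | {S2,S6} | {S7} | {S12} | {S10} — 10 equivalence classes.

10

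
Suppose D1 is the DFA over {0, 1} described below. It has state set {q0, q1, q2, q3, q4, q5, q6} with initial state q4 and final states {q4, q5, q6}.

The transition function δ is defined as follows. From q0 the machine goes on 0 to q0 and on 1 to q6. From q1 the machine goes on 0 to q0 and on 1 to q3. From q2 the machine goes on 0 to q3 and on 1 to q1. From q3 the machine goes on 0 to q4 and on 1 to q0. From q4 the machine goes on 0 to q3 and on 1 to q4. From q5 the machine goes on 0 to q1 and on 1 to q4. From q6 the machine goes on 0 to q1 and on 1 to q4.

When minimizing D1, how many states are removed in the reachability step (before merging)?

BFS from q4 reaches {q0, q1, q3, q4, q6}; the 2 state(s) q2, q5 are never visited.

2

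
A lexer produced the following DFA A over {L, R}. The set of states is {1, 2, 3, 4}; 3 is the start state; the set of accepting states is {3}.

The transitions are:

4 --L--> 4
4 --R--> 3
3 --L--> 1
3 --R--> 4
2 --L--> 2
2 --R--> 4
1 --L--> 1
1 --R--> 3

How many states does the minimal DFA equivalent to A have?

Reachable states from the start: {1,3,4}. Unreachable: {2} — drop them.
Start with accepting vs non-accepting: {3} | {1,4}.
The partition is now stable with 2 blocks: {3} | {1,4}.

2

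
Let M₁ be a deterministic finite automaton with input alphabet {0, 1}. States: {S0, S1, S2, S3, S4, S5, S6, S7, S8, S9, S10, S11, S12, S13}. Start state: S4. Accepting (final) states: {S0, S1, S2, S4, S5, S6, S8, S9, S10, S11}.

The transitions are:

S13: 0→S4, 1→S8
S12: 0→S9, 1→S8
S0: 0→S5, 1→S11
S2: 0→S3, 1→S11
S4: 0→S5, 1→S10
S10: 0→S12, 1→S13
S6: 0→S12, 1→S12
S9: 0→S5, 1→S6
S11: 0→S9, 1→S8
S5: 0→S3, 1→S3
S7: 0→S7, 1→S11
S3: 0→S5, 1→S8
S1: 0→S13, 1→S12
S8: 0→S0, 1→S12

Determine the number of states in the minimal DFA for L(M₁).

States {S1,S2,S7} cannot be reached from the start state, so discard them.
Start with accepting vs non-accepting: {S0,S4,S5,S6,S8,S9,S10,S11} | {S3,S12,S13}.
Refine {S0,S4,S5,S6,S8,S9,S10,S11} on symbol 0: members go to different blocks, giving {S0,S4,S8,S9,S11} and {S5,S6,S10}.
Split {S0,S4,S8,S9,S11} by δ(·,0) → {S0,S4,S9} and {S8,S11}.
Split {S0,S4,S9} by δ(·,1) → {S4,S9} and {S0}.
On input 0, block {S3,S12,S13} splits into {S12,S13} and {S3}.
Refine {S5,S6,S10} on symbol 0: members go to different blocks, giving {S6,S10} and {S5}.
On input 0, block {S8,S11} splits into {S8} and {S11}.
No further refinement is possible. Final partition (8 blocks): {S4,S9} | {S12,S13} | {S6,S10} | {S8} | {S0} | {S3} | {S5} | {S11}.

8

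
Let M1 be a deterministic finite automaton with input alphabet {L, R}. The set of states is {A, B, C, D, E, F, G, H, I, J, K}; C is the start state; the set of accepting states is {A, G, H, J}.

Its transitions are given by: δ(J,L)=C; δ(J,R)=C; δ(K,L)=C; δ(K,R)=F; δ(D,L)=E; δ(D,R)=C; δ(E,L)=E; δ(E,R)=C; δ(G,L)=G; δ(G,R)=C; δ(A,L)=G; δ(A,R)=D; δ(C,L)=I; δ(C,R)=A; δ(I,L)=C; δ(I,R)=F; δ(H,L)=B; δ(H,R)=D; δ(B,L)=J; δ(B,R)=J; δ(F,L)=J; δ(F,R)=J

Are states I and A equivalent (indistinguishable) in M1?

Reachable states from the start: {A,C,D,E,F,G,I,J}. Unreachable: {B,H,K} — drop them.
Initial partition by acceptance: {A,G,J} | {C,D,E,F,I}.
On input L, block {A,G,J} splits into {A,G} and {J}.
Split {C,D,E,F,I} by δ(·,L) → {C,D,E,I} and {F}.
Split {C,D,E,I} by δ(·,R) → {D,E} and {C} and {I}.
On input R, block {A,G} splits into {A} and {G}.
No further refinement is possible. Final partition (7 blocks): {A} | {D,E} | {J} | {F} | {C} | {I} | {G}.
I and A end up in different blocks, so they are distinguishable. For instance, the string 'ε' is accepted from only A.

No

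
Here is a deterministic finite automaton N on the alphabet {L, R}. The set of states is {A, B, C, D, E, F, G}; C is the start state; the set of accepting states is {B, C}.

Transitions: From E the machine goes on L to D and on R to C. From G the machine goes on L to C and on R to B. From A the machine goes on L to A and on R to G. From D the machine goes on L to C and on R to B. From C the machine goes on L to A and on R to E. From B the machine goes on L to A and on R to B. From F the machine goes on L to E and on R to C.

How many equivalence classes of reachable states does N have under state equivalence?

5

Reachable states from the start: {A,B,C,D,E,G}. Unreachable: {F} — drop them.
Initial partition by acceptance: {B,C} | {A,D,E,G}.
On input R, block {B,C} splits into {B} and {C}.
On input L, block {A,D,E,G} splits into {A,E} and {D,G}.
Split {A,E} by δ(·,L) → {A} and {E}.
Stable partition: {B} | {A} | {C} | {D,G} | {E} — 5 equivalence classes.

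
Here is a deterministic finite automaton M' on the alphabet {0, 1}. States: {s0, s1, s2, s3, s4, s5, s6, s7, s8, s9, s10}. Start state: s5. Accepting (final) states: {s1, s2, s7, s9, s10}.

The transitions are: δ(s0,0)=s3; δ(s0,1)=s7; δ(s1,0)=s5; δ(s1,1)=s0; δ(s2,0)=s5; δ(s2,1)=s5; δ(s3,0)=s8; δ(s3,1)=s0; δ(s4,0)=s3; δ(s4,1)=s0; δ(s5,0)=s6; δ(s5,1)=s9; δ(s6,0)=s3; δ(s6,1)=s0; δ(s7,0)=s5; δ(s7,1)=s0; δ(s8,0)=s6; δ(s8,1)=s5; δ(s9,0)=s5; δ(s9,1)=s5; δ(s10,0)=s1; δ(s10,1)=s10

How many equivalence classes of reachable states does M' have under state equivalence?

3

Reachable states from the start: {s0,s3,s5,s6,s7,s8,s9}. Unreachable: {s1,s2,s4,s10} — drop them.
Start with accepting vs non-accepting: {s7,s9} | {s0,s3,s5,s6,s8}.
Refine {s0,s3,s5,s6,s8} on symbol 1: members go to different blocks, giving {s3,s6,s8} and {s0,s5}.
Stable partition: {s7,s9} | {s3,s6,s8} | {s0,s5} — 3 equivalence classes.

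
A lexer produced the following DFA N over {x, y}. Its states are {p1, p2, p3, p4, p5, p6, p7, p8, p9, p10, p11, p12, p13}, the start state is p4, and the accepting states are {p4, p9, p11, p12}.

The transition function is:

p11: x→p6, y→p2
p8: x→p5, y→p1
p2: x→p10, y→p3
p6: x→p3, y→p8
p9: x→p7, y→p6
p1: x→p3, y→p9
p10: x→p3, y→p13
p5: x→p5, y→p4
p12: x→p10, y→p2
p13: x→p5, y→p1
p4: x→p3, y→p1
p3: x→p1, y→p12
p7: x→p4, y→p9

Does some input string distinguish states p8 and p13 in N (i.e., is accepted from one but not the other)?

No

First remove the unreachable states {p11}; 12 states remain.
Start with accepting vs non-accepting: {p4,p9,p12} | {p1,p2,p3,p5,p6,p7,p8,p10,p13}.
Refine {p1,p2,p3,p5,p6,p7,p8,p10,p13} on symbol x: members go to different blocks, giving {p1,p2,p3,p5,p6,p8,p10,p13} and {p7}.
On input x, block {p4,p9,p12} splits into {p4,p12} and {p9}.
Refine {p1,p2,p3,p5,p6,p8,p10,p13} on symbol y: members go to different blocks, giving {p2,p6,p8,p10,p13} and {p3,p5} and {p1}.
On input x, block {p4,p12} splits into {p4} and {p12}.
Refine {p2,p6,p8,p10,p13} on symbol x: members go to different blocks, giving {p6,p8,p10,p13} and {p2}.
On input y, block {p6,p8,p10,p13} splits into {p6,p10} and {p8,p13}.
On input x, block {p3,p5} splits into {p3} and {p5}.
No further refinement is possible. Final partition (10 blocks): {p4} | {p6,p10} | {p7} | {p9} | {p3} | {p1} | {p12} | {p2} | {p8,p13} | {p5}.
p8 and p13 lie in the same block of the stable partition, so they are equivalent — no string distinguishes them.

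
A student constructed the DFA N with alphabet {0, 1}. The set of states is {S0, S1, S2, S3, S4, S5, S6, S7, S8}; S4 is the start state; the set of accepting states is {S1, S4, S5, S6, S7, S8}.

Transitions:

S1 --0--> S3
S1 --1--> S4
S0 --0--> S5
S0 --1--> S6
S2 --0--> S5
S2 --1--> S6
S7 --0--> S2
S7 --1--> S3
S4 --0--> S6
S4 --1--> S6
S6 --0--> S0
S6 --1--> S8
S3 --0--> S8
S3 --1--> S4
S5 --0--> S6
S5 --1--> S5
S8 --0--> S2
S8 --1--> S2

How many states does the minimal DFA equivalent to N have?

First remove the unreachable states {S1,S3,S7}; 6 states remain.
P0 = {S4,S5,S6,S8} | {S0,S2}.
Split {S4,S5,S6,S8} by δ(·,0) → {S4,S5} and {S6,S8}.
Refine {S4,S5} on symbol 1: members go to different blocks, giving {S4} and {S5}.
On input 1, block {S6,S8} splits into {S6} and {S8}.
Stable partition: {S4} | {S0,S2} | {S6} | {S5} | {S8} — 5 equivalence classes.

5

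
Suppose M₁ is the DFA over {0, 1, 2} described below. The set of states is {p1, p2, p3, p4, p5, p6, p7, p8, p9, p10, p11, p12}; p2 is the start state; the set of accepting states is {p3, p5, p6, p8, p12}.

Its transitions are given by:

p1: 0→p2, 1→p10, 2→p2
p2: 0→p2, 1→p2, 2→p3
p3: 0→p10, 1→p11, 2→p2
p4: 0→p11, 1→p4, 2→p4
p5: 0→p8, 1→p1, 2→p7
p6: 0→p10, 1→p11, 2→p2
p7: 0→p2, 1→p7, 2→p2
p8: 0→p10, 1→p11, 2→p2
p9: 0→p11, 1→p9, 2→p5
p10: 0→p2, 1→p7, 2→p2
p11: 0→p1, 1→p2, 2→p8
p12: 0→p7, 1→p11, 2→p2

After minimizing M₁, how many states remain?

First remove the unreachable states {p4,p5,p6,p9,p12}; 7 states remain.
P0 = {p3,p8} | {p1,p2,p7,p10,p11}.
Split {p1,p2,p7,p10,p11} by δ(·,2) → {p1,p7,p10} and {p2,p11}.
Refine {p2,p11} on symbol 0: members go to different blocks, giving {p2} and {p11}.
No further refinement is possible. Final partition (4 blocks): {p3,p8} | {p1,p7,p10} | {p2} | {p11}.

4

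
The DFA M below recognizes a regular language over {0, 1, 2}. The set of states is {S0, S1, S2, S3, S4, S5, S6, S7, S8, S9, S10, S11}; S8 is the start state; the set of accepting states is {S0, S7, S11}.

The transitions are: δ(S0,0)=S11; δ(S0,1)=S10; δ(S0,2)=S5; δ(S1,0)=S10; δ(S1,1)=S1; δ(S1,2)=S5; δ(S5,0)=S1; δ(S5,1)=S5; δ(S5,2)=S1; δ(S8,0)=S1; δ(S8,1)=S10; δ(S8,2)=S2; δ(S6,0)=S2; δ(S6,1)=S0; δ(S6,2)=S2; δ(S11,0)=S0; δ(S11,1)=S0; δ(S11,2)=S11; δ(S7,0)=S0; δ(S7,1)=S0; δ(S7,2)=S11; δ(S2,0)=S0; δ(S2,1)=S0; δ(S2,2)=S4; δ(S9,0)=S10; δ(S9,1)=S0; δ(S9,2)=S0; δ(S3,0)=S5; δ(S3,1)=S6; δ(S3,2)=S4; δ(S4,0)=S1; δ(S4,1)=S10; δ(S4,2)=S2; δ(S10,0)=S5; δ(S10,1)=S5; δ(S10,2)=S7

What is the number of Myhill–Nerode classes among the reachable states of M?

7

Reachable states from the start: {S0,S1,S2,S4,S5,S7,S8,S10,S11}. Unreachable: {S3,S6,S9} — drop them.
Start with accepting vs non-accepting: {S0,S7,S11} | {S1,S2,S4,S5,S8,S10}.
Refine {S0,S7,S11} on symbol 1: members go to different blocks, giving {S7,S11} and {S0}.
Split {S1,S2,S4,S5,S8,S10} by δ(·,0) → {S1,S4,S5,S8,S10} and {S2}.
On input 2, block {S1,S4,S5,S8,S10} splits into {S1,S5} and {S4,S8} and {S10}.
Refine {S1,S5} on symbol 0: members go to different blocks, giving {S1} and {S5}.
The partition is now stable with 7 blocks: {S7,S11} | {S1} | {S0} | {S2} | {S4,S8} | {S10} | {S5}.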